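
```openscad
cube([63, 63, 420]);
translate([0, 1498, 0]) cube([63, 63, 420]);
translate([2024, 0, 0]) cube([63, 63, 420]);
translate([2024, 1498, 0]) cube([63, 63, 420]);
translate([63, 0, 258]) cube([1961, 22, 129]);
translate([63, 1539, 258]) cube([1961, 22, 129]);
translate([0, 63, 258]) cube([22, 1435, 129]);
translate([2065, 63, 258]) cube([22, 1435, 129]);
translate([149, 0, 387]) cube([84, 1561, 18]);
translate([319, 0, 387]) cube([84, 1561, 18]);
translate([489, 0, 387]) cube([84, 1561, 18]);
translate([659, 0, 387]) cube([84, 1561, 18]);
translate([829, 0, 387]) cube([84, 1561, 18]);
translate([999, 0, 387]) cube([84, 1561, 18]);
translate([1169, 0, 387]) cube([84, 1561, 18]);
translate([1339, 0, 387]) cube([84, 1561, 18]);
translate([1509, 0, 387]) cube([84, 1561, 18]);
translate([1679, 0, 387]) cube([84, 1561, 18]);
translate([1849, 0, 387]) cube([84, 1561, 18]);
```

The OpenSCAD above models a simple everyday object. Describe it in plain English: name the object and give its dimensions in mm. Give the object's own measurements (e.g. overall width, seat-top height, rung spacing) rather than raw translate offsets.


A bed frame 2087 mm long (x) by 1561 mm wide (y). Four 63×63 mm corner posts, 420 mm tall, at the corners of the footprint. Four rails of 22 mm thickness and 129 mm height run between adjacent posts with their undersides at z = 258 mm, their outer faces flush with the outside of the frame (the two x-running rails run between the posts' inner faces; the two y-running rails run between the posts' inner faces). 11 slats, each 84 mm wide (x) and 18 mm thick, lie across the top of the two x-running rails, running the full 1561 mm width of the frame in y; along x they sit between the end posts with a 86 mm gap after the −x posts and between neighbouring slats, leaving 91 mm before the +x posts.


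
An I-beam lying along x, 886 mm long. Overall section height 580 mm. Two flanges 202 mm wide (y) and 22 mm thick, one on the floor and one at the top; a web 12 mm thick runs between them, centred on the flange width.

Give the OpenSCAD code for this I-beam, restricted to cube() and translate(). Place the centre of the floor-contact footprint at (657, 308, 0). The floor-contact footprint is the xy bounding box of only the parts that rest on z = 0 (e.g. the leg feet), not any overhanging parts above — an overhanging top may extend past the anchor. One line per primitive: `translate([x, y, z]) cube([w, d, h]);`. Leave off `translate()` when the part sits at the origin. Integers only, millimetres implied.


translate([214, 207, 0]) cube([886, 202, 22]);
translate([214, 302, 22]) cube([886, 12, 536]);
translate([214, 207, 558]) cube([886, 202, 22]);


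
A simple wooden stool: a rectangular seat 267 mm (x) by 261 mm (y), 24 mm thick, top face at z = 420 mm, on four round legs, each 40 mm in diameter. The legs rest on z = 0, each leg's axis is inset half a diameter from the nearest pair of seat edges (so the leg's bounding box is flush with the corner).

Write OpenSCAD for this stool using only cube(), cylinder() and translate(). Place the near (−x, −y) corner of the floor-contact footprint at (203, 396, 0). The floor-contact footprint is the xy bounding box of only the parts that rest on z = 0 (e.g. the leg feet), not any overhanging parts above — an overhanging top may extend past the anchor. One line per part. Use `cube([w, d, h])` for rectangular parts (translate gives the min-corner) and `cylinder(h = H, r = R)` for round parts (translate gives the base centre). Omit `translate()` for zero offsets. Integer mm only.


translate([203, 396, 396]) cube([267, 261, 24]);
translate([223, 416, 0]) cylinder(h = 396, r = 20);
translate([450, 416, 0]) cylinder(h = 396, r = 20);
translate([223, 637, 0]) cylinder(h = 396, r = 20);
translate([450, 637, 0]) cylinder(h = 396, r = 20);


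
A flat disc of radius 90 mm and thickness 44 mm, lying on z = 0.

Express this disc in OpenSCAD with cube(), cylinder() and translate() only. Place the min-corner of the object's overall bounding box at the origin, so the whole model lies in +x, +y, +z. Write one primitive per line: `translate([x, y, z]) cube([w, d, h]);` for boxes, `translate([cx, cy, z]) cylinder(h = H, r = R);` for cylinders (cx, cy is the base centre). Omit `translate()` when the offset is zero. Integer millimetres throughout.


translate([90, 90, 0]) cylinder(h = 44, r = 90);


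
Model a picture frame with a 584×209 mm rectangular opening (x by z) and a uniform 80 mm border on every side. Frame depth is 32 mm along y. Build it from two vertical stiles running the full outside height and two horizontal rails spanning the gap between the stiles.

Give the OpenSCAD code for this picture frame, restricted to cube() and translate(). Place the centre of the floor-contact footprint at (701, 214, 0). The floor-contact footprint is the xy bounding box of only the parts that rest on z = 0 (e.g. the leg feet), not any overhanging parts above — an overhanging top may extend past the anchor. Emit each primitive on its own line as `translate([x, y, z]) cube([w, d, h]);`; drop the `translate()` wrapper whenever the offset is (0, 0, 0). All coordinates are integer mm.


translate([329, 198, 0]) cube([80, 32, 369]);
translate([993, 198, 0]) cube([80, 32, 369]);
translate([409, 198, 0]) cube([584, 32, 80]);
translate([409, 198, 289]) cube([584, 32, 80]);


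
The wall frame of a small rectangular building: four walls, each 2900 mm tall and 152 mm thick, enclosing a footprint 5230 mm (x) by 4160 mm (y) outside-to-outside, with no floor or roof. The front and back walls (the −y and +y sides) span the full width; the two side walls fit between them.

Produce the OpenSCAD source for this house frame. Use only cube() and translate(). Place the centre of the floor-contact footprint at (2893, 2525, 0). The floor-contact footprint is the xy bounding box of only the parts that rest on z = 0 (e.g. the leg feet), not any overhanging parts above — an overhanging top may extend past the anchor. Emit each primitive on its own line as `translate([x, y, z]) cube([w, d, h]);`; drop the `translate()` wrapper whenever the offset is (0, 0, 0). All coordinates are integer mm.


translate([278, 445, 0]) cube([5230, 152, 2900]);
translate([278, 4453, 0]) cube([5230, 152, 2900]);
translate([278, 597, 0]) cube([152, 3856, 2900]);
translate([5356, 597, 0]) cube([152, 3856, 2900]);


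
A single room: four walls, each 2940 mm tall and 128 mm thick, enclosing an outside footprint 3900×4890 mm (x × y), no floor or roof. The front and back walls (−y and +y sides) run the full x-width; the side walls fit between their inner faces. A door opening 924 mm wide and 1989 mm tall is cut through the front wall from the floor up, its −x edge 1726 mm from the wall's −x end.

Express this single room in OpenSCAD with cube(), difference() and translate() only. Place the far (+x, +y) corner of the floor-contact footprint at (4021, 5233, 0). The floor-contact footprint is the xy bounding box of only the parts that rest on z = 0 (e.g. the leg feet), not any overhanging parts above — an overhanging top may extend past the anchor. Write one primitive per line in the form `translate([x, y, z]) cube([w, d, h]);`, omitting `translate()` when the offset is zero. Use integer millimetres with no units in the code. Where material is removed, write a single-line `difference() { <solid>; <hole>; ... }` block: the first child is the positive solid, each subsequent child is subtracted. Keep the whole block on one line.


difference() { translate([121, 343, 0]) cube([3900, 128, 2940]); translate([1847, 343, 0]) cube([924, 128, 1989]); }
translate([121, 5105, 0]) cube([3900, 128, 2940]);
translate([121, 471, 0]) cube([128, 4634, 2940]);
translate([3893, 471, 0]) cube([128, 4634, 2940]);


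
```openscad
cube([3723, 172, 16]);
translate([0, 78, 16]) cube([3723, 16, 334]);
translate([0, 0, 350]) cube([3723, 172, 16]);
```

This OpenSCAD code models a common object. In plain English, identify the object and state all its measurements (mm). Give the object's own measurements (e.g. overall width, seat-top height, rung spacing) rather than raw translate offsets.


An I-beam lying along x, 3723 mm long. Overall section height 366 mm. Two flanges 172 mm wide (y) and 16 mm thick, one on the floor and one at the top; a web 16 mm thick runs between them, centred on the flange width.


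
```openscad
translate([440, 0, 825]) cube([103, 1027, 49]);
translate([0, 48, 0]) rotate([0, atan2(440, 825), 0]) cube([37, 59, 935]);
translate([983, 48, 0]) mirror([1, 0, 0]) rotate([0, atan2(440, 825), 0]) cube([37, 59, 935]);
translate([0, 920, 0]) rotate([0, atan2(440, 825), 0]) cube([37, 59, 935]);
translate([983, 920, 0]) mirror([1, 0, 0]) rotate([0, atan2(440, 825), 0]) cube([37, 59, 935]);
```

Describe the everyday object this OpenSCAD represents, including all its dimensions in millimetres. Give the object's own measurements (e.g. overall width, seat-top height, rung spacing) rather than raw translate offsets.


A sawhorse. A 103×1027×49 mm beam (x, y, z) sits on two A-frame leg pairs. Each pair is two raked legs of 37×59 mm section (59 mm along y) splaying symmetrically in x. Each leg rises 825 mm vertically over 440 mm of horizontal reach and is 935 mm long along its own axis. Every leg's outer bottom edge rests on the floor and its outer top edge meets a bottom edge of the beam — the left legs (tilting toward +x) meet the beam's −x bottom edge, the right legs (their mirror images, tilting toward −x) meet its +x bottom edge — so the leg tops tuck under the beam, the beam's underside is 825 mm above the floor, and the feet are 983 mm apart outside-to-outside with the beam centred between them. The two leg pairs are set in 48 mm from either end of the beam.


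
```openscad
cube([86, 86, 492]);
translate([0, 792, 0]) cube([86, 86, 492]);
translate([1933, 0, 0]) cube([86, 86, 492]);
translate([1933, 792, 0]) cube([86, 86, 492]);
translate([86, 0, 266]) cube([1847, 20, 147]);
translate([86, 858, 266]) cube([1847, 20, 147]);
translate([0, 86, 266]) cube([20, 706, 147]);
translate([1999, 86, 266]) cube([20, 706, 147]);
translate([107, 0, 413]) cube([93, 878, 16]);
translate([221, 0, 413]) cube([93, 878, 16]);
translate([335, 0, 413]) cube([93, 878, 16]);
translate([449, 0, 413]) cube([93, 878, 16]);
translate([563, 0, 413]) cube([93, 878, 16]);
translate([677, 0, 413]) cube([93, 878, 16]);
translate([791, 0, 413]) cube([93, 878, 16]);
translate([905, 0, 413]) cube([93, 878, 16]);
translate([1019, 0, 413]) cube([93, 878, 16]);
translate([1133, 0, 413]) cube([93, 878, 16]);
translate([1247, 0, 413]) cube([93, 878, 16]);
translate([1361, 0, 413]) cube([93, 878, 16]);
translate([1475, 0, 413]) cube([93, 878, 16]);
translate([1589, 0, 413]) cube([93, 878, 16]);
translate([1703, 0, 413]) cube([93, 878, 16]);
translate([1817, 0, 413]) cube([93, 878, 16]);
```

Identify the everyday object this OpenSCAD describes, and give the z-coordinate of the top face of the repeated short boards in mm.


A bed frame. The slat-top height is 429 mm.

Four posts, four rails, and a row of slats — a bed frame. Slats sit on the rails at z = 266 + 147 = 413; with slat thickness 16, the top is 429 mm.


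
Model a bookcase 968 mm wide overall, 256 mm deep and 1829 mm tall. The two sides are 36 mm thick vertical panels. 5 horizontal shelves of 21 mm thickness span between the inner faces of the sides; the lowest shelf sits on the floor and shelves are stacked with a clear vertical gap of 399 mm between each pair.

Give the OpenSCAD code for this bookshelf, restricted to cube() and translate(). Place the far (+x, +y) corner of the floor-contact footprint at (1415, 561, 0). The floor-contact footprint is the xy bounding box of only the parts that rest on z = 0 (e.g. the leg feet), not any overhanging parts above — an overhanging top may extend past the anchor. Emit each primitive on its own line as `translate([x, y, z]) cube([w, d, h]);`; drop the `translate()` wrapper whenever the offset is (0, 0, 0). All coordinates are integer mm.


translate([447, 305, 0]) cube([36, 256, 1829]);
translate([1379, 305, 0]) cube([36, 256, 1829]);
translate([483, 305, 0]) cube([896, 256, 21]);
translate([483, 305, 420]) cube([896, 256, 21]);
translate([483, 305, 840]) cube([896, 256, 21]);
translate([483, 305, 1260]) cube([896, 256, 21]);
translate([483, 305, 1680]) cube([896, 256, 21]);


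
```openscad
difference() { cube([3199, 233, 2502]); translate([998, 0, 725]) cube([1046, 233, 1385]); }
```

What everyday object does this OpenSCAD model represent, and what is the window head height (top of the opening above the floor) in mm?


A wall with a window opening. The window head height is 2110 mm.

A wall with a rectangular opening subtracted — a window. Sill at z = 725, opening 1385 mm tall, so the head is at 725 + 1385 = 2110 mm.


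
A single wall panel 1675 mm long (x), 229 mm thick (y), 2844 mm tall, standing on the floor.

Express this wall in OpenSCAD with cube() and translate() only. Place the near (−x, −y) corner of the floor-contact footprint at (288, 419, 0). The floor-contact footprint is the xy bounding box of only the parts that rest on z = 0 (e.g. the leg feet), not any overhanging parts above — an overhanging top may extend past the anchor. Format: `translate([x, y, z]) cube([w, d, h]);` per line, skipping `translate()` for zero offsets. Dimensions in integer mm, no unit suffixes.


translate([288, 419, 0]) cube([1675, 229, 2844]);


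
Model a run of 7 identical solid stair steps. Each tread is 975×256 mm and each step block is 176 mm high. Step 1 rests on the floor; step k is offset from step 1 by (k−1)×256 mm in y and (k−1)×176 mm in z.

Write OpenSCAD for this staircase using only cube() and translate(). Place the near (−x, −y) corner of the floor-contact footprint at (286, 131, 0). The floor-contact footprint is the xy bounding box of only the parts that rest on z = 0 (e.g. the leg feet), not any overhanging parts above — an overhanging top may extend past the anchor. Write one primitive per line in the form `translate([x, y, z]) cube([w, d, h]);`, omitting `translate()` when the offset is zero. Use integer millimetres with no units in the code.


translate([286, 131, 0]) cube([975, 256, 176]);
translate([286, 387, 176]) cube([975, 256, 176]);
translate([286, 643, 352]) cube([975, 256, 176]);
translate([286, 899, 528]) cube([975, 256, 176]);
translate([286, 1155, 704]) cube([975, 256, 176]);
translate([286, 1411, 880]) cube([975, 256, 176]);
translate([286, 1667, 1056]) cube([975, 256, 176]);


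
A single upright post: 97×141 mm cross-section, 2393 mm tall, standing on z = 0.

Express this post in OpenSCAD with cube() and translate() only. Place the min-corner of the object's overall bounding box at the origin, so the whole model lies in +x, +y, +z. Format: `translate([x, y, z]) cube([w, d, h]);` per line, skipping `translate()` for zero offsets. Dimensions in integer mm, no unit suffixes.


cube([97, 141, 2393]);


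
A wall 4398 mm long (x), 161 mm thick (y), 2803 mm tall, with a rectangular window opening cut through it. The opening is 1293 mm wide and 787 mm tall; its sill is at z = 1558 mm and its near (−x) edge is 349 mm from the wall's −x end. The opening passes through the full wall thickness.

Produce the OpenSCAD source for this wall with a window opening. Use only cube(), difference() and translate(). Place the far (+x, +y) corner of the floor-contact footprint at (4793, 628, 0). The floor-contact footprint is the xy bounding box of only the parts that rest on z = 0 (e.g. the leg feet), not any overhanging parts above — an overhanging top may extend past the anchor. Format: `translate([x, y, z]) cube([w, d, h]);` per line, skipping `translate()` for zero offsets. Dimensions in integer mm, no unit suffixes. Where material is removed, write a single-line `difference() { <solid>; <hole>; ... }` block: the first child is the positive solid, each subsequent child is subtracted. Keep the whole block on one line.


difference() { translate([395, 467, 0]) cube([4398, 161, 2803]); translate([744, 467, 1558]) cube([1293, 161, 787]); }


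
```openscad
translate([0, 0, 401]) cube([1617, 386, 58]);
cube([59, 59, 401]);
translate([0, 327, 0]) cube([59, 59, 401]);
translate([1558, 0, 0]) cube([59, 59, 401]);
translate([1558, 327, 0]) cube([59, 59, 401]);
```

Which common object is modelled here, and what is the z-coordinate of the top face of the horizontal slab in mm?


A bench. The seat-top height is 459 mm.

A long slab on four corner posts — a bench. The slab sits at z = 401 with thickness 58, so the top is 401 + 58 = 459 mm.


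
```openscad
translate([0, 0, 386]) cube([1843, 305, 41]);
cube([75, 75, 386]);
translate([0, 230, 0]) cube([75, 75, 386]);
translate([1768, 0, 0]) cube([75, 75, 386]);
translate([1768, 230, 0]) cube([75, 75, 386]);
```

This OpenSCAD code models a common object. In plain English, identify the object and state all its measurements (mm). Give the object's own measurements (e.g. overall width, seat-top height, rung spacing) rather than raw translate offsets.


A long wooden bench with a 1843 mm (x) × 305 mm (y) seat, 41 mm thick, its top surface 427 mm above the floor. Four 75 mm square legs at the seat corners, flush with the edges, run from z = 0 to the seat underside.


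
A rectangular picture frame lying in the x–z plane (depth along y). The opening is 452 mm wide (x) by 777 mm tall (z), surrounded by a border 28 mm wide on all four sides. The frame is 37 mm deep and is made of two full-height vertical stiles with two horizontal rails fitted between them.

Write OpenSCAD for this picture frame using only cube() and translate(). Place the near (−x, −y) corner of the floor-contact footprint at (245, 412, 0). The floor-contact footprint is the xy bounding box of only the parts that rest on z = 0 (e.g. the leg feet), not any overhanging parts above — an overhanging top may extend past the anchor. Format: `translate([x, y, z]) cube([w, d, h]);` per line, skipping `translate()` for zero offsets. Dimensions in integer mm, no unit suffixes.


translate([245, 412, 0]) cube([28, 37, 833]);
translate([725, 412, 0]) cube([28, 37, 833]);
translate([273, 412, 0]) cube([452, 37, 28]);
translate([273, 412, 805]) cube([452, 37, 28]);


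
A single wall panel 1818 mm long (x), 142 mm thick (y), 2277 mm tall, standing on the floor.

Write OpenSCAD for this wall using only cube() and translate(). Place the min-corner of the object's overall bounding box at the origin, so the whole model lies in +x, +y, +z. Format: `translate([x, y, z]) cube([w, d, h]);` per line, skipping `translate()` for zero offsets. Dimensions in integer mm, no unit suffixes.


cube([1818, 142, 2277]);


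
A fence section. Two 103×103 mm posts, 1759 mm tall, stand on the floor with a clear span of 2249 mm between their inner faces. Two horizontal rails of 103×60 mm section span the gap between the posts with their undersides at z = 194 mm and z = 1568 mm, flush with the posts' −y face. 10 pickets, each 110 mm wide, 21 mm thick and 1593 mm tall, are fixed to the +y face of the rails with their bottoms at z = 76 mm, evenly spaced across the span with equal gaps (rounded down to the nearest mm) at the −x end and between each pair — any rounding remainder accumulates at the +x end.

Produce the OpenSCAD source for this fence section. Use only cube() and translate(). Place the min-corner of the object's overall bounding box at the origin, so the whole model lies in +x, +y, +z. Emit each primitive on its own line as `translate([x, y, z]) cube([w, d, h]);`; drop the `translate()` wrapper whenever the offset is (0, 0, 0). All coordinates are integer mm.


cube([103, 103, 1759]);
translate([2352, 0, 0]) cube([103, 103, 1759]);
translate([103, 0, 194]) cube([2249, 103, 60]);
translate([103, 0, 1568]) cube([2249, 103, 60]);
translate([207, 103, 76]) cube([110, 21, 1593]);
translate([421, 103, 76]) cube([110, 21, 1593]);
translate([635, 103, 76]) cube([110, 21, 1593]);
translate([849, 103, 76]) cube([110, 21, 1593]);
translate([1063, 103, 76]) cube([110, 21, 1593]);
translate([1277, 103, 76]) cube([110, 21, 1593]);
translate([1491, 103, 76]) cube([110, 21, 1593]);
translate([1705, 103, 76]) cube([110, 21, 1593]);
translate([1919, 103, 76]) cube([110, 21, 1593]);
translate([2133, 103, 76]) cube([110, 21, 1593]);


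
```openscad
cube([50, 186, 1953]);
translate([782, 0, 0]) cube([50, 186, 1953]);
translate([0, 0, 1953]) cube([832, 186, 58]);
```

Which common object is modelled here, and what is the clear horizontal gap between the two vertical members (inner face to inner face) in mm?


A door frame. The clear opening width is 732 mm.

Two 1953 mm tall posts with a header on top — a door frame. The left jamb is 50 mm wide at x = 0; the right jamb starts at x = 782. The clear opening is 782 − 50 = 732 mm.


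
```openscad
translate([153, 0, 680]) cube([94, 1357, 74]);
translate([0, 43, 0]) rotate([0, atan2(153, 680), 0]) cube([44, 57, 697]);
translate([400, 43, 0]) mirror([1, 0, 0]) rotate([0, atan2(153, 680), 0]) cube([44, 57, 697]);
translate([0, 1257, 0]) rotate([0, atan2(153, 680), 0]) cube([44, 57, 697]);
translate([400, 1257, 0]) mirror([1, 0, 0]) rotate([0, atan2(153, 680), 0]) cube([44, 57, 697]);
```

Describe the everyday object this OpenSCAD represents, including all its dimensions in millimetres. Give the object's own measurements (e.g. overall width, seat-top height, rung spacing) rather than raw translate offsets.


A sawhorse. A 94×1357×74 mm beam (x, y, z) sits on two A-frame leg pairs. Each pair is two raked legs of 44×57 mm section (57 mm along y) splaying symmetrically in x. Each leg rises 680 mm vertically over 153 mm of horizontal reach and is 697 mm long along its own axis. Every leg's outer bottom edge rests on the floor and its outer top edge meets a bottom edge of the beam — the left legs (tilting toward +x) meet the beam's −x bottom edge, the right legs (their mirror images, tilting toward −x) meet its +x bottom edge — so the leg tops tuck under the beam, the beam's underside is 680 mm above the floor, and the feet are 400 mm apart outside-to-outside with the beam centred between them. The two leg pairs are set in 43 mm from either end of the beam.


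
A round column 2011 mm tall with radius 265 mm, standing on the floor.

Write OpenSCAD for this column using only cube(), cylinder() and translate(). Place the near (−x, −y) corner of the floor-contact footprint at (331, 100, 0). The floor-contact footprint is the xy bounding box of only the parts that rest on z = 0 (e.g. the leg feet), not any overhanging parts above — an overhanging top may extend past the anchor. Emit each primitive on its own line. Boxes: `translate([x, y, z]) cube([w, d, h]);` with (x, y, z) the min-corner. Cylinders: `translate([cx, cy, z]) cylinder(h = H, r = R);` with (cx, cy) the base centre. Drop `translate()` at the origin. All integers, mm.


translate([596, 365, 0]) cylinder(h = 2011, r = 265);


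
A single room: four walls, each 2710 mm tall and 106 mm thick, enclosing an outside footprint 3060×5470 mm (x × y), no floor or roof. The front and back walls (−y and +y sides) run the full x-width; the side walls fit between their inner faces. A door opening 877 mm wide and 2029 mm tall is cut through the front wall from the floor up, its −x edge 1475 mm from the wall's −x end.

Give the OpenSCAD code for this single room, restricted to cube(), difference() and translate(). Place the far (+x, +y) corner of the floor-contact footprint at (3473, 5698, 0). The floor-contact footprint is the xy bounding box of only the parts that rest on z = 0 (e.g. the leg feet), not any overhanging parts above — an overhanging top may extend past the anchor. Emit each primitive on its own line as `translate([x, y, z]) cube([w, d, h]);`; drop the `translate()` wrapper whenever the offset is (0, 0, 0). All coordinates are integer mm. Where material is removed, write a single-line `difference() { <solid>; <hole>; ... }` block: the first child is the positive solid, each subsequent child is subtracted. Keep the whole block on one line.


difference() { translate([413, 228, 0]) cube([3060, 106, 2710]); translate([1888, 228, 0]) cube([877, 106, 2029]); }
translate([413, 5592, 0]) cube([3060, 106, 2710]);
translate([413, 334, 0]) cube([106, 5258, 2710]);
translate([3367, 334, 0]) cube([106, 5258, 2710]);


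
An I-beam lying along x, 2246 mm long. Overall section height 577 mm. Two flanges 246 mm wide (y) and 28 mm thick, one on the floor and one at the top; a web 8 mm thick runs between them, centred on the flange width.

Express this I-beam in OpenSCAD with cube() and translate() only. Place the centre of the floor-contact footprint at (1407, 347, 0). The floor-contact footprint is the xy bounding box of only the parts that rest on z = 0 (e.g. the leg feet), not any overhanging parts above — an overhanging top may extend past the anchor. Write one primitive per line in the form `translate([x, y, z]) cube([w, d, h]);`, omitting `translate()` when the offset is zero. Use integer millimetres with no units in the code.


translate([284, 224, 0]) cube([2246, 246, 28]);
translate([284, 343, 28]) cube([2246, 8, 521]);
translate([284, 224, 549]) cube([2246, 246, 28]);


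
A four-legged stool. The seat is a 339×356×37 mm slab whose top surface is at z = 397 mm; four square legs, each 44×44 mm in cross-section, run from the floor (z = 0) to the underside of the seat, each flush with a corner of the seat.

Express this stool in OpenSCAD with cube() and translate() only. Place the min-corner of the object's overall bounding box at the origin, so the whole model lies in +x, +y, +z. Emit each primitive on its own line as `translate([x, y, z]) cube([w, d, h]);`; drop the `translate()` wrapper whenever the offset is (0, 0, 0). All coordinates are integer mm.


// leg_h = 397 - 37 = 360
translate([0, 0, 360]) cube([339, 356, 37]);
cube([44, 44, 360]);
translate([295, 0, 0]) cube([44, 44, 360]);
translate([0, 312, 0]) cube([44, 44, 360]);
translate([295, 312, 0]) cube([44, 44, 360]);


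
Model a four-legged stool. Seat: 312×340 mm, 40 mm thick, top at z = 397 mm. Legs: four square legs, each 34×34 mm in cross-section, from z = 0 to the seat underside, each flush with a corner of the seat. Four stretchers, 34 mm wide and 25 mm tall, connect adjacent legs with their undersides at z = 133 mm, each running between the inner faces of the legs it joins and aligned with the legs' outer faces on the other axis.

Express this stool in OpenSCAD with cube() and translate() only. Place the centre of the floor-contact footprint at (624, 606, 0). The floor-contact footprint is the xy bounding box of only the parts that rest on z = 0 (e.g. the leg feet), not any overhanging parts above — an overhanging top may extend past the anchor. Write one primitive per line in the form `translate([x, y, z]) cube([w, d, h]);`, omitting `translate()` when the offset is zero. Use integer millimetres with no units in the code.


// leg_h = 397 - 40 = 357
// stretcher span = 312 - 2*34 = 244
translate([468, 436, 357]) cube([312, 340, 40]);
translate([468, 436, 0]) cube([34, 34, 357]);
translate([746, 436, 0]) cube([34, 34, 357]);
translate([468, 742, 0]) cube([34, 34, 357]);
translate([746, 742, 0]) cube([34, 34, 357]);
translate([502, 436, 133]) cube([244, 34, 25]);
translate([502, 742, 133]) cube([244, 34, 25]);
translate([468, 470, 133]) cube([34, 272, 25]);
translate([746, 470, 133]) cube([34, 272, 25]);


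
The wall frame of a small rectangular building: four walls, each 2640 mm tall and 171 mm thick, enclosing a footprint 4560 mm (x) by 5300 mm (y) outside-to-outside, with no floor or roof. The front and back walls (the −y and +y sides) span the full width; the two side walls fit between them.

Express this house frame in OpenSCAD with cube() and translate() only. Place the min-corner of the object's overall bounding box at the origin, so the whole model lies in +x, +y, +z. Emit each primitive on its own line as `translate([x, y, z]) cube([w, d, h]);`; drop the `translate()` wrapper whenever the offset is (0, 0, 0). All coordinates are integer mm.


cube([4560, 171, 2640]);
translate([0, 5129, 0]) cube([4560, 171, 2640]);
translate([0, 171, 0]) cube([171, 4958, 2640]);
translate([4389, 171, 0]) cube([171, 4958, 2640]);


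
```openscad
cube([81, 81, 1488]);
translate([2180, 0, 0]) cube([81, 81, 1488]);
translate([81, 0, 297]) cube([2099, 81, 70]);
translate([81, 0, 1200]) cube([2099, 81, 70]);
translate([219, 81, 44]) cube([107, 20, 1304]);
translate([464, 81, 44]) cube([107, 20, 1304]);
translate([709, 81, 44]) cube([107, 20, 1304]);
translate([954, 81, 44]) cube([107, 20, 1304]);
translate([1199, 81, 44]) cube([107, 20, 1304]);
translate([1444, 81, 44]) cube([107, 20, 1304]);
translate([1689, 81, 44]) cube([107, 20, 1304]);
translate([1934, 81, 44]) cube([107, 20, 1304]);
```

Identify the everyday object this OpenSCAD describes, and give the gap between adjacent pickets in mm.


A fence section. The picket gap is 138 mm.

Two posts, two rails, 8 pickets — a fence section. Span 2099 mm holds 8 pickets of 107 mm with 9 equal gaps: ⌊(2099 − 8·107) / 9⌋ = 138 mm.


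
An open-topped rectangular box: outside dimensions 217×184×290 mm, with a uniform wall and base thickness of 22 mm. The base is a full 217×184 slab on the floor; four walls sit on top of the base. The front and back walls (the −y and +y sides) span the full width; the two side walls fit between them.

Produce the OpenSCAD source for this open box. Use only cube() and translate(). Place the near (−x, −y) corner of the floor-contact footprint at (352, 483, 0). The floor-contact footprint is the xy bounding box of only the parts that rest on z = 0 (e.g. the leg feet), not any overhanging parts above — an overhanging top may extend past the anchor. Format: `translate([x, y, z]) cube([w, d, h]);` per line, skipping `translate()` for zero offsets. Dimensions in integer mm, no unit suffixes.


translate([352, 483, 0]) cube([217, 184, 22]);
translate([352, 483, 22]) cube([217, 22, 268]);
translate([352, 645, 22]) cube([217, 22, 268]);
translate([352, 505, 22]) cube([22, 140, 268]);
translate([547, 505, 22]) cube([22, 140, 268]);


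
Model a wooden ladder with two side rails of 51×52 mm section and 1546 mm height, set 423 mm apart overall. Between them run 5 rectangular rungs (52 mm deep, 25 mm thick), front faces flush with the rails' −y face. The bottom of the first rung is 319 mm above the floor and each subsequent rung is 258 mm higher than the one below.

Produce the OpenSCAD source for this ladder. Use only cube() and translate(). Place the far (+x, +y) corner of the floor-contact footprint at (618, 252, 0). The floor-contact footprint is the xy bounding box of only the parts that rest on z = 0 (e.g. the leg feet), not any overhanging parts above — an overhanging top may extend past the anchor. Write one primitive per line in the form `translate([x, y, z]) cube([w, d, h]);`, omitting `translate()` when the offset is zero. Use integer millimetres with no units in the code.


// rung span = 423 - 2*51 = 321
// rung[k] z = 319 + k*258
translate([195, 200, 0]) cube([51, 52, 1546]);
translate([567, 200, 0]) cube([51, 52, 1546]);
translate([246, 200, 319]) cube([321, 52, 25]);
translate([246, 200, 577]) cube([321, 52, 25]);
translate([246, 200, 835]) cube([321, 52, 25]);
translate([246, 200, 1093]) cube([321, 52, 25]);
translate([246, 200, 1351]) cube([321, 52, 25]);


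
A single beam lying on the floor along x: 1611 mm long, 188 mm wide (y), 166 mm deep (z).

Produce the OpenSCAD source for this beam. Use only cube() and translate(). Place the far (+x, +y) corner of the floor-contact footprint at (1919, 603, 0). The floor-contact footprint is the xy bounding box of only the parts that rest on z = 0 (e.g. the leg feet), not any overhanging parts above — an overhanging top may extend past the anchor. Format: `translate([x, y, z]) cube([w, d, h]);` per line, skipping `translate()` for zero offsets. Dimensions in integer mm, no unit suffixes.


translate([308, 415, 0]) cube([1611, 188, 166]);


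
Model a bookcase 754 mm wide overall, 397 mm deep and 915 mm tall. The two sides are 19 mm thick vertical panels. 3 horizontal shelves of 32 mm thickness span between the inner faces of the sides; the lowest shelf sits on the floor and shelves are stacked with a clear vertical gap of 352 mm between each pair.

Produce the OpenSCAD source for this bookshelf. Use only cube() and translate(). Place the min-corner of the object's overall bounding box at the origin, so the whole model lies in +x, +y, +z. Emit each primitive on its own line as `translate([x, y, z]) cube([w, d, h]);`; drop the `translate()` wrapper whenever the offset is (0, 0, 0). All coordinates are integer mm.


cube([19, 397, 915]);
translate([735, 0, 0]) cube([19, 397, 915]);
translate([19, 0, 0]) cube([716, 397, 32]);
translate([19, 0, 384]) cube([716, 397, 32]);
translate([19, 0, 768]) cube([716, 397, 32]);


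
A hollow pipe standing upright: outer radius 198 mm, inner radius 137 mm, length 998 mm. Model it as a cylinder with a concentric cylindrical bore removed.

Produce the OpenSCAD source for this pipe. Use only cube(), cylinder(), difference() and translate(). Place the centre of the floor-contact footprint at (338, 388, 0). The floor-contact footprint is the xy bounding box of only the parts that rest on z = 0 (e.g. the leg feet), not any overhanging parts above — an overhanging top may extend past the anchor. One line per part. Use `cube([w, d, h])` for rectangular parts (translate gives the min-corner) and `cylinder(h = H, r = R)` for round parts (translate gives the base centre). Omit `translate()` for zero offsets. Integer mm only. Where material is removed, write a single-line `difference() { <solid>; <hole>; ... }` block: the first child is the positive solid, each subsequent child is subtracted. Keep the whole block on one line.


difference() { translate([338, 388, 0]) cylinder(h = 998, r = 198); translate([338, 388, 0]) cylinder(h = 998, r = 137); }


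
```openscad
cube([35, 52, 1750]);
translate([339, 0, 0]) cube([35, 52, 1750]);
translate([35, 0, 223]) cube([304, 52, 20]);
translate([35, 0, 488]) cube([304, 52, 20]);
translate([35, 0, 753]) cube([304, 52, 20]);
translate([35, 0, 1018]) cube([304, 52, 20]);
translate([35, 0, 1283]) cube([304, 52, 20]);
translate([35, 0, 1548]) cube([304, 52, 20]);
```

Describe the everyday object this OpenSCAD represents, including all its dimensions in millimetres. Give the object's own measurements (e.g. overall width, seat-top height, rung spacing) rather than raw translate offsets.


A straight ladder. Two 35×52 mm vertical rails, 1750 mm tall, stand 374 mm apart (outside-to-outside) with their front faces coplanar on the −y side. 6 rungs, each 52 mm deep and 20 mm tall, span between the inner faces of the rails, front faces flush with the rails. The lowest rung's underside is at z = 223 mm and rungs are spaced 265 mm apart (underside to underside).


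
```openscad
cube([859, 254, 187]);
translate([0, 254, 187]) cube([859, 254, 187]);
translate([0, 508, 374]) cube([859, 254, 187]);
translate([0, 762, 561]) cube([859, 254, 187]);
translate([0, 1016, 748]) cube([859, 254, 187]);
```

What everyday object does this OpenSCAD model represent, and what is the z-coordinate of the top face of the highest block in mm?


A staircase. The total rise is 935 mm.

5 identical blocks, each offset up and back from the previous — a staircase. Each step is 187 mm tall and there are 5 of them, so the total rise is 5 × 187 = 935 mm.


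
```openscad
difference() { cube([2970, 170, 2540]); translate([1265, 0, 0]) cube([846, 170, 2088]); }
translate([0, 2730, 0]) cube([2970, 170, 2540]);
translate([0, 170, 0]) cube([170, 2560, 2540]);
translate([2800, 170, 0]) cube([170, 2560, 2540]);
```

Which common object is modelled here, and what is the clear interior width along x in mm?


A single room. The interior width is 2630 mm.

Four walls enclosing a rectangle with a door in the front wall — a room. Outside width 2970 minus two 170 mm walls gives 2630 mm.


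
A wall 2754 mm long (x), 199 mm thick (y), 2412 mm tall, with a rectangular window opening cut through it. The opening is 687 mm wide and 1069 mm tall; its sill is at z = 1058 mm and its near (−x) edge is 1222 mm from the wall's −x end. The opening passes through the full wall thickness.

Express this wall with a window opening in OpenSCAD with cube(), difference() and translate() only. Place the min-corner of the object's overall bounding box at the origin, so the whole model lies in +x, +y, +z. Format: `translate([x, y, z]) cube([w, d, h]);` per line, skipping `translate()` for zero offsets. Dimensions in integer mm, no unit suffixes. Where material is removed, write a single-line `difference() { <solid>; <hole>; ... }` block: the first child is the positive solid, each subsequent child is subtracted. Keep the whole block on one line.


difference() { cube([2754, 199, 2412]); translate([1222, 0, 1058]) cube([687, 199, 1069]); }


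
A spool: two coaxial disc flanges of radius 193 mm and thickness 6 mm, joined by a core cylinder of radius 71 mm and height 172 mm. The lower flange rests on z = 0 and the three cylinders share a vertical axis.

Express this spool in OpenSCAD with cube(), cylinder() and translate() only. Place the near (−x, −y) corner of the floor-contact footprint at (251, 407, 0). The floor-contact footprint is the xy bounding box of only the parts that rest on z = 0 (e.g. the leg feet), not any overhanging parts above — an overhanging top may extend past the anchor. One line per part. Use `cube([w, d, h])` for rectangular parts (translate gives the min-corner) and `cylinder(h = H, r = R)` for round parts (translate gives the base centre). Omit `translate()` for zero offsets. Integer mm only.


translate([444, 600, 0]) cylinder(h = 6, r = 193);
translate([444, 600, 6]) cylinder(h = 172, r = 71);
translate([444, 600, 178]) cylinder(h = 6, r = 193);


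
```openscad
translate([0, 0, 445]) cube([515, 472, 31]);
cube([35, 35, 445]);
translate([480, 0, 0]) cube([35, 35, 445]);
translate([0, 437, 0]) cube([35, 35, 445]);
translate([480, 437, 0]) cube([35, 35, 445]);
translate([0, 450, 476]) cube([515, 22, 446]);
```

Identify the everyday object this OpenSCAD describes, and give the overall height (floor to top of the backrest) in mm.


A chair. The overall height is 922 mm.

A slab on four corner posts with a tall panel at the back — a chair. The seat slab sits at z = 445 with thickness 31, and the 446 mm backrest starts at the seat top, so the overall height is 445 + 31 + 446 = 922 mm.


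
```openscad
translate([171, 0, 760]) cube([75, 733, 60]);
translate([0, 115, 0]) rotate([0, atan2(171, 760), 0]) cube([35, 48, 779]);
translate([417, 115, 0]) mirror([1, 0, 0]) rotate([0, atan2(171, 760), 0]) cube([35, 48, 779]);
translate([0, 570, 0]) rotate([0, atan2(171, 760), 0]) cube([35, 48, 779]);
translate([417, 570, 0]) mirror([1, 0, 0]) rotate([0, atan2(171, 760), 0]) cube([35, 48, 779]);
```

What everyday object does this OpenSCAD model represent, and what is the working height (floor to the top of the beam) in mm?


A sawhorse. The overall height is 820 mm.

A beam across two mirrored pairs of raked legs — a sawhorse. The beam's underside is at z = 760 (matching the legs' vertical rise in atan2(171, 760)) and the beam is 60 mm tall, so its top is at 760 + 60 = 820 mm. The raked legs top out at the beam's underside, so that is the highest point.


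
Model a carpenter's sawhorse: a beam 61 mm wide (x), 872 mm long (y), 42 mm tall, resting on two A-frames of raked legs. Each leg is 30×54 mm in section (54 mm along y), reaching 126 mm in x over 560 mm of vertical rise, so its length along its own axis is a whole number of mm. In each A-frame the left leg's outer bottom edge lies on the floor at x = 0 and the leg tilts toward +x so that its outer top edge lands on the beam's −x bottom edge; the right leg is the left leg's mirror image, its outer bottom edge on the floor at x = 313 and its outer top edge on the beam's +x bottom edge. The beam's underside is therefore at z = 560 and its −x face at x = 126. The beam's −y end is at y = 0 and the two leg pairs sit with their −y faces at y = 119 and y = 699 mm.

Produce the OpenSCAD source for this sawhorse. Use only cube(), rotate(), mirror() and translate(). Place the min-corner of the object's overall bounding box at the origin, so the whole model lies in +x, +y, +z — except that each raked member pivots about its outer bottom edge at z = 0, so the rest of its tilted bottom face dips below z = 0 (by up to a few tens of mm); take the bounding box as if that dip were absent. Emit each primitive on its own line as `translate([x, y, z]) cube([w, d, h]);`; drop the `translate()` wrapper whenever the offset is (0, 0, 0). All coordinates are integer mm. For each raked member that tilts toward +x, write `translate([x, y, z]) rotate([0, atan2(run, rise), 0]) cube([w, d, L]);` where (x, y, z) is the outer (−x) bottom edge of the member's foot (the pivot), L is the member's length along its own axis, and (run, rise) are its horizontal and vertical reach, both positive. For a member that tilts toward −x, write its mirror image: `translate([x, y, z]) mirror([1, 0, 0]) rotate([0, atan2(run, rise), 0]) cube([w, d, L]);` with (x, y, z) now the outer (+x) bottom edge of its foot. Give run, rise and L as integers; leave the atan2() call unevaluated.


translate([126, 0, 560]) cube([61, 872, 42]);
translate([0, 119, 0]) rotate([0, atan2(126, 560), 0]) cube([30, 54, 574]);
translate([313, 119, 0]) mirror([1, 0, 0]) rotate([0, atan2(126, 560), 0]) cube([30, 54, 574]);
translate([0, 699, 0]) rotate([0, atan2(126, 560), 0]) cube([30, 54, 574]);
translate([313, 699, 0]) mirror([1, 0, 0]) rotate([0, atan2(126, 560), 0]) cube([30, 54, 574]);
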